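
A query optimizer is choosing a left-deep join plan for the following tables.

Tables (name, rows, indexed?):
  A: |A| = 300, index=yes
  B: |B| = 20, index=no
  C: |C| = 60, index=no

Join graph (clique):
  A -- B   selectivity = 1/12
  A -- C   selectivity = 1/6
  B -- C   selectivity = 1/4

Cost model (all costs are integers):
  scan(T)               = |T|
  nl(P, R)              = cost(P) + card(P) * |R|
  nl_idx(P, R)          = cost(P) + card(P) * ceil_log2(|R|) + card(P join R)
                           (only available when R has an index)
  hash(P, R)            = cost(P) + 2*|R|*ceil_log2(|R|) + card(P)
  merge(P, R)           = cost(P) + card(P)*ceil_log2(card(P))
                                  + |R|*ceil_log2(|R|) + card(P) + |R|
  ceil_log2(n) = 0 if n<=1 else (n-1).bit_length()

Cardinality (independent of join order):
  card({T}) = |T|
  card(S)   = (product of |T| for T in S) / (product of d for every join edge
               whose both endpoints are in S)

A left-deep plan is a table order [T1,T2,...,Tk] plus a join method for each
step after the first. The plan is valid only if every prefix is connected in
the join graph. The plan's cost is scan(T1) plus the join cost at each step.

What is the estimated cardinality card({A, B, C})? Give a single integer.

Tables in S: A(300), B(20), C(60)
Edges inside S: A-B(d=12), A-C(d=6), B-C(d=4)
numerator = 300 * 20 * 60 = 360000
denominator = 12 * 6 * 4 = 288
card(S) = 360000 / 288 = 1250

1250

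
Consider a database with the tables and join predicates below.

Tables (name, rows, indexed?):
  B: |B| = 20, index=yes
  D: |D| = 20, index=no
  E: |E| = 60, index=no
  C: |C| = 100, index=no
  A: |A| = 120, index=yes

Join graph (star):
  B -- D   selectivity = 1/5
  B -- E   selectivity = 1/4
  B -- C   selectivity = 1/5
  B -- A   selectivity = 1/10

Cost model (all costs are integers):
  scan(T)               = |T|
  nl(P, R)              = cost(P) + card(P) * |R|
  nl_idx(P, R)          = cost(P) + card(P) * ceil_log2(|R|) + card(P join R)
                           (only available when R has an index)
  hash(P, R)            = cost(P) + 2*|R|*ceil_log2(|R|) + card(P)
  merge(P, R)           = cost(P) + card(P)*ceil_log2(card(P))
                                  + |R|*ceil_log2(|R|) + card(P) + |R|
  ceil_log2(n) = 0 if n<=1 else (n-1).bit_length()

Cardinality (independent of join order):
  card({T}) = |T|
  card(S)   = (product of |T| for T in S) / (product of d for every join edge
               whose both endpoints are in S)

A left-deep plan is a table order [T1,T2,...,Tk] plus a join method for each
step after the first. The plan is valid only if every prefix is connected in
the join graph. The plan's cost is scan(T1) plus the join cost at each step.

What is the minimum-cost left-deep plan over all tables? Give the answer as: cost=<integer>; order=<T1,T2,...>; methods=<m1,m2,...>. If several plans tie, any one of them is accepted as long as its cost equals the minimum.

cost=18320; order=B,A,D,E,C; methods=nl_idx,hash,hash,hash

Selinger DP (subsets sized 1..n):
  {B}: scan cost=20, card=20
  {D}: scan cost=20, card=20
  {E}: scan cost=60, card=60
  {C}: scan cost=100, card=100
  {A}: scan cost=120, card=120
  {BD}: card=80; try (B,nl_idx)→200, (D,hash)→240, (B,hash)→240, (D,merge)→260, (B,merge)→260, (D,nl)→420 …(+1); best=200 via (B,nl_idx)
  {BE}: card=300; try (B,hash)→320, (E,merge)→560, (B,merge)→600, (B,nl_idx)→660, (E,hash)→760, (E,nl)→1220 …(+1); best=320 via (B,hash)
  {BC}: card=400; try (B,hash)→400, (C,merge)→940, (B,nl_idx)→1000, (B,merge)→1020, (C,hash)→1440, (C,nl)→2020 …(+1); best=400 via (B,hash)
  {AB}: card=240; try (A,nl_idx)→400, (B,hash)→440, (B,nl_idx)→960, (A,merge)→1100, (B,merge)→1200, (A,hash)→1720 …(+2); best=400 via (A,nl_idx)
  {BDE}: card=1200; try (D,hash)→820, (E,hash)→1000, (E,merge)→1260, (D,merge)→3440, (E,nl)→5000, (D,nl)→6320; best=820 via (D,hash)
  {BCD}: card=1600; try (D,hash)→1000, (C,merge)→1640, (C,hash)→1680, (D,merge)→4520, (C,nl)→8200, (D,nl)→8400; best=1000 via (D,hash)
  {ABD}: card=960; try (D,hash)→840, (A,nl_idx)→1720, (A,merge)→1800, (A,hash)→1960, (D,merge)→2680, (D,nl)→5200 …(+1); best=840 via (D,hash)
  {BCE}: card=6000; try (E,hash)→1520, (C,hash)→2020, (C,merge)→4120, (E,merge)→4820, (E,nl)→24400, (C,nl)→30320; best=1520 via (E,hash)
  {ABE}: card=3600; try (E,hash)→1360, (A,hash)→2300, (E,merge)→2980, (A,merge)→4280, (A,nl_idx)→6020, (E,nl)→14800 …(+1); best=1360 via (E,hash)
  {ABC}: card=4800; try (C,hash)→2040, (A,hash)→2480, (C,merge)→3360, (A,merge)→5360, (A,nl_idx)→8000, (C,nl)→24400 …(+1); best=2040 via (C,hash)
  {BCDE}: card=24000; try (E,hash)→3320, (C,hash)→3420, (D,hash)→7720, (C,merge)→16020, (E,merge)→20620, (D,merge)→85640 …(+3); best=3320 via (E,hash)
  {ABDE}: card=14400; try (E,hash)→2520, (A,hash)→3700, (D,hash)→5160, (E,merge)→11820, (A,merge)→16180, (A,nl_idx)→23620 …(+4); best=2520 via (E,hash)
  {ABCD}: card=19200; try (C,hash)→3200, (A,hash)→4280, (D,hash)→7040, (C,merge)→12200, (A,merge)→21160, (A,nl_idx)→31400 …(+4); best=3200 via (C,hash)
  {ABCE}: card=72000; try (C,hash)→6360, (E,hash)→7560, (A,hash)→9200, (C,merge)→48960, (E,merge)→69660, (A,merge)→86480 …(+4); best=6360 via (C,hash)
  {ABCDE}: card=288000; try (C,hash)→18320, (E,hash)→23120, (A,hash)→29000, (D,hash)→78560, (C,merge)→219320, (E,merge)→310820 …(+7); best=18320 via (C,hash)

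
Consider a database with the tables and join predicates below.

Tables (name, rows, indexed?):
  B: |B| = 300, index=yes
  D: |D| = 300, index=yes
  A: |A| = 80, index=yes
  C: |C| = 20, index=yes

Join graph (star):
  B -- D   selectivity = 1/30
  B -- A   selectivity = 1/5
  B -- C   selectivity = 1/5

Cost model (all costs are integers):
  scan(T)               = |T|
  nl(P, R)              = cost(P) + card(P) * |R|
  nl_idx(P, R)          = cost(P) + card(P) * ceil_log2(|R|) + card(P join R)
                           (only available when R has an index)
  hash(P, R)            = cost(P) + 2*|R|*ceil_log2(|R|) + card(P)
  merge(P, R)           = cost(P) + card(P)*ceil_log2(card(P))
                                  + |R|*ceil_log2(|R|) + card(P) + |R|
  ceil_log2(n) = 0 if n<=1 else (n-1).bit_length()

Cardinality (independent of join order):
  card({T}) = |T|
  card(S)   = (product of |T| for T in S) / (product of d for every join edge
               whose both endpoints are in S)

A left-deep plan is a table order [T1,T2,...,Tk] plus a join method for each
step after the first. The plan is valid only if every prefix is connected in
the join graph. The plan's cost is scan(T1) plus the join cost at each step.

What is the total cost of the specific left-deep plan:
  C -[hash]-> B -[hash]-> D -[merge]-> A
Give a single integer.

192680

step 1: scan C: cost=20, card=20
step 2: join B via hash
    card(P join B) = 20*300/(5) = 1200
    cost = 20 + 2*300*9 + 20 = 5440
step 3: join D via hash
    card(P join D) = 1200*300/(30) = 12000
    cost = 5440 + 2*300*9 + 1200 = 12040
step 4: join A via merge
    card(P join A) = 12000*80/(5) = 192000
    cost = 12040 + 12000*14 + 80*7 + 12000 + 80 = 192680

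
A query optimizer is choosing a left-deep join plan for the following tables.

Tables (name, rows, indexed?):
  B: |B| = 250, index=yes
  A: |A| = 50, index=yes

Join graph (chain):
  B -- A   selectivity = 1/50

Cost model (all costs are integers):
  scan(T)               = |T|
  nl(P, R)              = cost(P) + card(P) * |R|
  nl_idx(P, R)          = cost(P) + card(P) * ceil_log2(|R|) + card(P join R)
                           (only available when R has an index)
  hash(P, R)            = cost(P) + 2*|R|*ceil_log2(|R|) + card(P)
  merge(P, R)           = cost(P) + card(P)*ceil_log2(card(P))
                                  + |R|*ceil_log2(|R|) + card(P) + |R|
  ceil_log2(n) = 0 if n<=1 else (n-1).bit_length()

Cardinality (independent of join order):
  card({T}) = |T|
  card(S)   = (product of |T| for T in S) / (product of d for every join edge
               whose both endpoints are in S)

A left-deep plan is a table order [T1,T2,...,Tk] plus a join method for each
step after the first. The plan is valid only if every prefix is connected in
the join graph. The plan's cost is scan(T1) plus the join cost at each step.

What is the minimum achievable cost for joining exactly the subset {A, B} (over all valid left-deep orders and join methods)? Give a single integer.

Selinger DP over subsets of {A,B}:
  {B}: scan cost=250, card=250
  {A}: scan cost=50, card=50
  {AB}: card=250; try (B,nl_idx)→700, (A,hash)→1100, (A,nl_idx)→2000, (B,merge)→2650, (A,merge)→2850, (B,hash)→4100 …(+2); best=700 via (B,nl_idx)

700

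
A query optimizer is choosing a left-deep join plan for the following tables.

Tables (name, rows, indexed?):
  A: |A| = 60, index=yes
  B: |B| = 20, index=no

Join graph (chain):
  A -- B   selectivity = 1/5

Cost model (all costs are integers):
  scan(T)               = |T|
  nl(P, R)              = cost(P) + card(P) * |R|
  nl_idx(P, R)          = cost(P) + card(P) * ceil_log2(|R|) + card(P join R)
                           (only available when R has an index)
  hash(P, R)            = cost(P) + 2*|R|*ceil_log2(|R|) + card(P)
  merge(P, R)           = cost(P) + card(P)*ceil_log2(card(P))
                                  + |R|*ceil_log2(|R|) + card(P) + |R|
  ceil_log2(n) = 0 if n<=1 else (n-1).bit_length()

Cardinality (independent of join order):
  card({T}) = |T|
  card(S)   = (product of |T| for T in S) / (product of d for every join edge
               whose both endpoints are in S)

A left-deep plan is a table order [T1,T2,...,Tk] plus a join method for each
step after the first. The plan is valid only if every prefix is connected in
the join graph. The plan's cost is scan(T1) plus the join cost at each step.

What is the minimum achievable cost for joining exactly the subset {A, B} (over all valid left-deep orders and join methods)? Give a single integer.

320

Selinger DP over subsets of {A,B}:
  {A}: scan cost=60, card=60
  {B}: scan cost=20, card=20
  {AB}: card=240; try (B,hash)→320, (A,nl_idx)→380, (A,merge)→560, (B,merge)→600, (A,hash)→760, (A,nl)→1220 …(+1); best=320 via (B,hash)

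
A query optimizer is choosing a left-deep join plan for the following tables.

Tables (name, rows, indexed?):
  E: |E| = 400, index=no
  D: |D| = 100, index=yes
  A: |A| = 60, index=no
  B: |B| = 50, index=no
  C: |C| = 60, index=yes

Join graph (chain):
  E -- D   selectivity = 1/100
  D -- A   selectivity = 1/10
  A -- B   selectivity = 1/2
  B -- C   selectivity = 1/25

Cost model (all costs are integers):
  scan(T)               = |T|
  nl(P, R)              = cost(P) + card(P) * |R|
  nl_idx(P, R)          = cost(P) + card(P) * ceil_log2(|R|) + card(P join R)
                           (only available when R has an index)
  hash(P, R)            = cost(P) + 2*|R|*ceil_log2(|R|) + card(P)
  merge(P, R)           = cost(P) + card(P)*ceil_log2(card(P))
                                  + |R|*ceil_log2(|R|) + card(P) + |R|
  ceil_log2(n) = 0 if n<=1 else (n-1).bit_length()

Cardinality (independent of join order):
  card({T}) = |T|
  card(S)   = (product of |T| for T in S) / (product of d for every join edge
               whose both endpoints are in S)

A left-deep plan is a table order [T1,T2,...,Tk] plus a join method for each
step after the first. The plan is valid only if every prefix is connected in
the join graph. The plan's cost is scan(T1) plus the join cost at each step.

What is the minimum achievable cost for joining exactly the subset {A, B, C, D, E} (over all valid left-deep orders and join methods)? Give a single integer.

49510

Selinger DP over subsets of {A,B,C,D,E}:
  {E}: scan cost=400, card=400
  {D}: scan cost=100, card=100
  {A}: scan cost=60, card=60
  {B}: scan cost=50, card=50
  {C}: scan cost=60, card=60
  {DE}: card=400; try (D,hash)→2200, (D,nl_idx)→3600, (E,merge)→4900, (D,merge)→5200, (E,hash)→7400, (E,nl)→40100 …(+1); best=2200 via (D,hash)
  {AD}: card=600; try (A,hash)→920, (D,nl_idx)→1080, (D,merge)→1280, (A,merge)→1320, (D,hash)→1520, (D,nl)→6060 …(+1); best=920 via (A,hash)
  {AB}: card=1500; try (B,hash)→720, (A,hash)→820, (A,merge)→820, (B,merge)→830, (A,nl)→3050, (B,nl)→3060; best=720 via (B,hash)
  {BC}: card=120; try (C,nl_idx)→470, (B,hash)→720, (C,hash)→820, (C,merge)→820, (B,merge)→830, (C,nl)→3050 …(+1); best=470 via (C,nl_idx)
  {ADE}: card=2400; try (A,hash)→3320, (A,merge)→6620, (E,hash)→8720, (E,merge)→11520, (A,nl)→26200, (E,nl)→240920; best=3320 via (A,hash)
  {ABD}: card=15000; try (B,hash)→2120, (D,hash)→3620, (B,merge)→7870, (D,merge)→19520, (D,nl_idx)→26220, (B,nl)→30920 …(+1); best=2120 via (B,hash)
  {ABC}: card=3600; try (A,hash)→1310, (A,merge)→1850, (C,hash)→2940, (A,nl)→7670, (C,nl_idx)→13320, (C,merge)→19140 …(+1); best=1310 via (A,hash)
  {ABDE}: card=60000; try (B,hash)→6320, (E,hash)→24320, (B,merge)→34870, (B,nl)→123320, (E,merge)→231120, (E,nl)→6002120; best=6320 via (B,hash)
  {ABCD}: card=36000; try (D,hash)→6310, (C,hash)→17840, (D,merge)→48910, (D,nl_idx)→62510, (C,nl_idx)→128120, (C,merge)→227540 …(+2); best=6310 via (D,hash)
  {ABCDE}: card=144000; try (E,hash)→49510, (C,hash)→67040, (C,nl_idx)→510320, (E,merge)→622310, (C,merge)→1026740, (C,nl)→3606320 …(+1); best=49510 via (E,hash)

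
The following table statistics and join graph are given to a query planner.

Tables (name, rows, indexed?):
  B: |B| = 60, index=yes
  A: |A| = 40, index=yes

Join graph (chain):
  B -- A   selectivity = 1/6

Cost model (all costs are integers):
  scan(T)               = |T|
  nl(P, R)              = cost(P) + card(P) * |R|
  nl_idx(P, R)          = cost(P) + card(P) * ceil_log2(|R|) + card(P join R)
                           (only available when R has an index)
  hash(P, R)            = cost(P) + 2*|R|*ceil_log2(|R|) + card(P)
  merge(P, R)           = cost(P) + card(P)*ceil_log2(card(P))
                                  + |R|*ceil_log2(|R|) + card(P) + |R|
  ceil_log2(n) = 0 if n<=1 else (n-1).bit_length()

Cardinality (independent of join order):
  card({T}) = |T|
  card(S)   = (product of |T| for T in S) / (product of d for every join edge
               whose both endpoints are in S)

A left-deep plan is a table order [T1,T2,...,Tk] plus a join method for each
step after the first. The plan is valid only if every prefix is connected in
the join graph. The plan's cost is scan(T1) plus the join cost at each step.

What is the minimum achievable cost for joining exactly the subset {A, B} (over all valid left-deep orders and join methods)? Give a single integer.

600

Selinger DP over subsets of {A,B}:
  {B}: scan cost=60, card=60
  {A}: scan cost=40, card=40
  {AB}: card=400; try (A,hash)→600, (B,nl_idx)→680, (B,merge)→740, (A,merge)→760, (B,hash)→800, (A,nl_idx)→820 …(+2); best=600 via (A,hash)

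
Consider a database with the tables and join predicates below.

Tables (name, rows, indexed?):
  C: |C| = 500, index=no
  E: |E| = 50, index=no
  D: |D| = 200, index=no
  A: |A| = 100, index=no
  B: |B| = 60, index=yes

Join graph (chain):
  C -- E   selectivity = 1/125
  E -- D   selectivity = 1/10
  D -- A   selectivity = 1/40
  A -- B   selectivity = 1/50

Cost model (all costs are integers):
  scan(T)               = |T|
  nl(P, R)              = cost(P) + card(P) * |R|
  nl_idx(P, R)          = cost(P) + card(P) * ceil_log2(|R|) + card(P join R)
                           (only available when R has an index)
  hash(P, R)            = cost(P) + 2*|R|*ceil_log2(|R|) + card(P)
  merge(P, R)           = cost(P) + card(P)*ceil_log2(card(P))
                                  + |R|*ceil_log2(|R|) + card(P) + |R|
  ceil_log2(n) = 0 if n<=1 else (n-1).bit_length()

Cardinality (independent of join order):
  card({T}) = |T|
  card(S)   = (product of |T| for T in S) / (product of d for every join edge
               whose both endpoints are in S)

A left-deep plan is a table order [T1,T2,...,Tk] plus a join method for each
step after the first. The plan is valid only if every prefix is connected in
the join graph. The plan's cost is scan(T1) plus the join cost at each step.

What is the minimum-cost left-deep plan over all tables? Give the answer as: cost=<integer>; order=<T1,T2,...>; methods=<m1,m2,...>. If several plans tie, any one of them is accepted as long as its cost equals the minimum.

Selinger DP (subsets sized 1..n):
  {C}: scan cost=500, card=500
  {E}: scan cost=50, card=50
  {D}: scan cost=200, card=200
  {A}: scan cost=100, card=100
  {B}: scan cost=60, card=60
  {CE}: card=200; try (E,hash)→1600, (C,merge)→5400, (E,merge)→5850, (C,hash)→9100, (C,nl)→25050, (E,nl)→25500; best=1600 via (E,hash)
  {DE}: card=1000; try (E,hash)→1000, (D,merge)→2200, (E,merge)→2350, (D,hash)→3300, (D,nl)→10050, (E,nl)→10200; best=1000 via (E,hash)
  {AD}: card=500; try (A,hash)→1800, (D,merge)→2700, (A,merge)→2800, (D,hash)→3400, (D,nl)→20100, (A,nl)→20200; best=1800 via (A,hash)
  {AB}: card=120; try (B,nl_idx)→820, (B,hash)→920, (A,merge)→1280, (B,merge)→1320, (A,hash)→1520, (A,nl)→6060 …(+1); best=820 via (B,nl_idx)
  {CDE}: card=4000; try (D,hash)→5000, (D,merge)→5200, (C,hash)→11000, (C,merge)→17000, (D,nl)→41600, (C,nl)→501000; best=5000 via (D,hash)
  {ADE}: card=2500; try (E,hash)→2900, (A,hash)→3400, (E,merge)→7150, (A,merge)→12800, (E,nl)→26800, (A,nl)→101000; best=2900 via (E,hash)
  {ABD}: card=600; try (B,hash)→3020, (D,merge)→3580, (D,hash)→4140, (B,nl_idx)→5400, (B,merge)→7220, (D,nl)→24820 …(+1); best=3020 via (B,hash)
  {ACDE}: card=10000; try (A,hash)→10400, (C,hash)→14400, (C,merge)→40400, (A,merge)→57800, (A,nl)→405000, (C,nl)→1252900; best=10400 via (A,hash)
  {ABDE}: card=3000; try (E,hash)→4220, (B,hash)→6120, (E,merge)→9970, (B,nl_idx)→20900, (E,nl)→33020, (B,merge)→35820 …(+1); best=4220 via (E,hash)
  {ABCDE}: card=12000; try (C,hash)→16220, (B,hash)→21120, (C,merge)→48220, (B,nl_idx)→82400, (B,merge)→160820, (B,nl)→610400 …(+1); best=16220 via (C,hash)

cost=16220; order=D,A,B,E,C; methods=hash,hash,hash,hash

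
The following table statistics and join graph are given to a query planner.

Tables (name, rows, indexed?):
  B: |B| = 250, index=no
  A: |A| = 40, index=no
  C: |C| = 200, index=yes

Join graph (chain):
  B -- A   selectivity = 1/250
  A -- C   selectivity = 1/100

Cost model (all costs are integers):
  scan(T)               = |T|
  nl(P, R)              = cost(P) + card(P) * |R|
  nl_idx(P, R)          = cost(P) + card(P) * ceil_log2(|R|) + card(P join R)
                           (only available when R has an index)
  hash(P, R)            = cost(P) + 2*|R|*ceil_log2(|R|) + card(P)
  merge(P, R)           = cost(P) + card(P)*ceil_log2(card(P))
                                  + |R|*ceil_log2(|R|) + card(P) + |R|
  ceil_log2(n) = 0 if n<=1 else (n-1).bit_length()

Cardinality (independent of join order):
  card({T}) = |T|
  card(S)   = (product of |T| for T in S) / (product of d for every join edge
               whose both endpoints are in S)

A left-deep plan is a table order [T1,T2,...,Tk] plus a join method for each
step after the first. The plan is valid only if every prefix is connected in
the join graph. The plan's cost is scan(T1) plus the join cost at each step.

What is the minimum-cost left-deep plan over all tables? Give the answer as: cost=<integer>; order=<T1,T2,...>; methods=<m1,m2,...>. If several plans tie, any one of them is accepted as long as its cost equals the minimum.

cost=1380; order=B,A,C; methods=hash,nl_idx

Selinger DP (subsets sized 1..n):
  {B}: scan cost=250, card=250
  {A}: scan cost=40, card=40
  {C}: scan cost=200, card=200
  {AB}: card=40; try (A,hash)→980, (B,merge)→2570, (A,merge)→2780, (B,hash)→4080, (B,nl)→10040, (A,nl)→10250; best=980 via (A,hash)
  {AC}: card=80; try (C,nl_idx)→440, (A,hash)→880, (C,merge)→2120, (A,merge)→2280, (C,hash)→3280, (C,nl)→8040 …(+1); best=440 via (C,nl_idx)
  {ABC}: card=80; try (C,nl_idx)→1380, (C,merge)→3060, (B,merge)→3330, (C,hash)→4220, (B,hash)→4520, (C,nl)→8980 …(+1); best=1380 via (C,nl_idx)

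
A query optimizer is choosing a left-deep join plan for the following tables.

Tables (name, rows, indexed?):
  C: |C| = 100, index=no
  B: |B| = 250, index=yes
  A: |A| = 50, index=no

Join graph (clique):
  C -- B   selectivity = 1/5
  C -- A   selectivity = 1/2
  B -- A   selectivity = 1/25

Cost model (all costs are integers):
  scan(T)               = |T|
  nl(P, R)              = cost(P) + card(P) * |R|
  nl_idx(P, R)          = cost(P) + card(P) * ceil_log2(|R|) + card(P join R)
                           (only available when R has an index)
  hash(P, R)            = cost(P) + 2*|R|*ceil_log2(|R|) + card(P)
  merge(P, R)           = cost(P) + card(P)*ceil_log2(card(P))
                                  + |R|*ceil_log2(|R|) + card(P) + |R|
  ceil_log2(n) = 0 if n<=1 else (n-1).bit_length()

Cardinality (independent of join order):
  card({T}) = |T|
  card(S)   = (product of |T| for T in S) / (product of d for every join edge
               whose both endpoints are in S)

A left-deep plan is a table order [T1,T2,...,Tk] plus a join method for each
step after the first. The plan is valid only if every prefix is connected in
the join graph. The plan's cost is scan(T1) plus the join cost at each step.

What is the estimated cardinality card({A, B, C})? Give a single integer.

5000

Tables in S: A(50), B(250), C(100)
Edges inside S: C-B(d=5), C-A(d=2), B-A(d=25)
numerator = 50 * 250 * 100 = 1250000
denominator = 5 * 2 * 25 = 250
card(S) = 1250000 / 250 = 5000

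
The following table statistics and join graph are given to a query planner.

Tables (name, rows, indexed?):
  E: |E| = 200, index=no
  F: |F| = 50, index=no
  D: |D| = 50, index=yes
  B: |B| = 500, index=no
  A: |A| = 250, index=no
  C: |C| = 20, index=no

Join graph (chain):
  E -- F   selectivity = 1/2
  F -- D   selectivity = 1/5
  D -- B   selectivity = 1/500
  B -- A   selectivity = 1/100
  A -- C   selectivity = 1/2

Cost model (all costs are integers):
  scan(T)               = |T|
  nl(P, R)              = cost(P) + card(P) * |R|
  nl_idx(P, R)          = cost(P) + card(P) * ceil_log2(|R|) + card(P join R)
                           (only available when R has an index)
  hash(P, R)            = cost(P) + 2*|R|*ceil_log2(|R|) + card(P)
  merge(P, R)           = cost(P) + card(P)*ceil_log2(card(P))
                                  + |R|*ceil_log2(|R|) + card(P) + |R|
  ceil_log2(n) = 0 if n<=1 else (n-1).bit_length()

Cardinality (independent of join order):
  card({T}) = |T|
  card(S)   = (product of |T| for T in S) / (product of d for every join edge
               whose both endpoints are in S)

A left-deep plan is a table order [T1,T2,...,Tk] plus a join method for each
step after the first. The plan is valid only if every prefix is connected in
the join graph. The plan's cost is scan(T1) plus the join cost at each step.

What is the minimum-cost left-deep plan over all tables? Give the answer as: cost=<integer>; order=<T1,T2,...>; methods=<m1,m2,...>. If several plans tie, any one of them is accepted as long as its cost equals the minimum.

cost=22075; order=B,D,A,C,F,E; methods=hash,merge,hash,hash,hash

Selinger DP (subsets sized 1..n):
  {E}: scan cost=200, card=200
  {F}: scan cost=50, card=50
  {D}: scan cost=50, card=50
  {B}: scan cost=500, card=500
  {A}: scan cost=250, card=250
  {C}: scan cost=20, card=20
  {EF}: card=5000; try (F,hash)→1000, (E,merge)→2200, (F,merge)→2350, (E,hash)→3300, (E,nl)→10050, (F,nl)→10200; best=1000 via (F,hash)
  {DF}: card=500; try (F,hash)→700, (D,hash)→700, (F,merge)→750, (D,merge)→750, (D,nl_idx)→850, (F,nl)→2550 …(+1); best=700 via (F,hash)
  {BD}: card=50; try (D,hash)→1600, (D,nl_idx)→3550, (B,merge)→5400, (D,merge)→5850, (B,hash)→9100, (B,nl)→25050 …(+1); best=1600 via (D,hash)
  {AB}: card=1250; try (A,hash)→5000, (B,merge)→7500, (A,merge)→7750, (B,hash)→9500, (B,nl)→125250, (A,nl)→125500; best=5000 via (A,hash)
  {AC}: card=2500; try (C,hash)→700, (A,merge)→2390, (C,merge)→2620, (A,hash)→4040, (A,nl)→5020, (C,nl)→5250; best=700 via (C,hash)
  {DEF}: card=50000; try (E,hash)→4400, (D,hash)→6600, (E,merge)→7500, (D,merge)→71350, (D,nl_idx)→81000, (E,nl)→100700 …(+1); best=4400 via (E,hash)
  {BDF}: card=500; try (F,hash)→2250, (F,merge)→2300, (F,nl)→4100, (B,hash)→10200, (B,merge)→10700, (B,nl)→250700; best=2250 via (F,hash)
  {ABD}: card=125; try (A,merge)→4200, (A,hash)→5650, (D,hash)→6850, (D,nl_idx)→12625, (A,nl)→14100, (D,merge)→20350 …(+1); best=4200 via (A,merge)
  {ABC}: card=12500; try (C,hash)→6450, (B,hash)→12200, (C,merge)→20120, (C,nl)→30000, (B,merge)→38200, (B,nl)→1250700; best=6450 via (C,hash)
  {BDEF}: card=50000; try (E,hash)→5950, (E,merge)→9050, (B,hash)→63400, (E,nl)→102250, (B,merge)→859400, (B,nl)→25004400; best=5950 via (E,hash)
  {ABDF}: card=1250; try (F,hash)→4925, (F,merge)→5550, (A,hash)→6750, (A,merge)→9500, (F,nl)→10450, (A,nl)→127250; best=4925 via (F,hash)
  {ABCD}: card=1250; try (C,hash)→4525, (C,merge)→5320, (C,nl)→6700, (D,hash)→19550, (D,nl_idx)→82700, (D,merge)→194300 …(+1); best=4525 via (C,hash)
  {ABDEF}: card=125000; try (E,hash)→9375, (E,merge)→21725, (A,hash)→59950, (E,nl)→254925, (A,merge)→858200, (A,nl)→12505950; best=9375 via (E,hash)
  {ABCDF}: card=12500; try (F,hash)→6375, (C,hash)→6375, (F,merge)→19875, (C,merge)→20045, (C,nl)→29925, (F,nl)→67025; best=6375 via (F,hash)
  {ABCDEF}: card=1250000; try (E,hash)→22075, (C,hash)→134575, (E,merge)→195675, (C,merge)→2259495, (E,nl)→2506375, (C,nl)→2509375; best=22075 via (E,hash)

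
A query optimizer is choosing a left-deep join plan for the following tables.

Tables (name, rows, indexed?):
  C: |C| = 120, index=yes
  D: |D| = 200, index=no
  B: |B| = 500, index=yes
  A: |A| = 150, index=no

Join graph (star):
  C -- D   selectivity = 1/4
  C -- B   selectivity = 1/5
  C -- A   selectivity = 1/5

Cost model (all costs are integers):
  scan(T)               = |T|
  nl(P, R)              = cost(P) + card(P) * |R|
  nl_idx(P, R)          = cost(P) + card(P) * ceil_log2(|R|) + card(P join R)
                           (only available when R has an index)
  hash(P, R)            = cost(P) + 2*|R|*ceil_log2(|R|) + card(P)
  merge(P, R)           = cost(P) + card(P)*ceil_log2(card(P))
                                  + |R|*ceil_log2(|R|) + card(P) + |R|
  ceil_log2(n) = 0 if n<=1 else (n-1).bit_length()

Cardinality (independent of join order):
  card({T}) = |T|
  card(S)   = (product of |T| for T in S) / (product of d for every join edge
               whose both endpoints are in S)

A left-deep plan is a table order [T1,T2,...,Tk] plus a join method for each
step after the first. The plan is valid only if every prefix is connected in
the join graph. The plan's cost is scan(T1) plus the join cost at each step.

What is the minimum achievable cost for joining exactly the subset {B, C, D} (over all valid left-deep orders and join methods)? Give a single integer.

17080

Selinger DP over subsets of {B,C,D}:
  {C}: scan cost=120, card=120
  {D}: scan cost=200, card=200
  {B}: scan cost=500, card=500
  {CD}: card=6000; try (C,hash)→2080, (D,merge)→2880, (C,merge)→2960, (D,hash)→3440, (C,nl_idx)→7600, (D,nl)→24120 …(+1); best=2080 via (C,hash)
  {BC}: card=12000; try (C,hash)→2680, (B,merge)→6080, (C,merge)→6460, (B,hash)→9240, (B,nl_idx)→13200, (C,nl_idx)→16000 …(+2); best=2680 via (C,hash)
  {BCD}: card=600000; try (B,hash)→17080, (D,hash)→17880, (B,merge)→91080, (D,merge)→184480, (B,nl_idx)→656080, (D,nl)→2402680 …(+1); best=17080 via (B,hash)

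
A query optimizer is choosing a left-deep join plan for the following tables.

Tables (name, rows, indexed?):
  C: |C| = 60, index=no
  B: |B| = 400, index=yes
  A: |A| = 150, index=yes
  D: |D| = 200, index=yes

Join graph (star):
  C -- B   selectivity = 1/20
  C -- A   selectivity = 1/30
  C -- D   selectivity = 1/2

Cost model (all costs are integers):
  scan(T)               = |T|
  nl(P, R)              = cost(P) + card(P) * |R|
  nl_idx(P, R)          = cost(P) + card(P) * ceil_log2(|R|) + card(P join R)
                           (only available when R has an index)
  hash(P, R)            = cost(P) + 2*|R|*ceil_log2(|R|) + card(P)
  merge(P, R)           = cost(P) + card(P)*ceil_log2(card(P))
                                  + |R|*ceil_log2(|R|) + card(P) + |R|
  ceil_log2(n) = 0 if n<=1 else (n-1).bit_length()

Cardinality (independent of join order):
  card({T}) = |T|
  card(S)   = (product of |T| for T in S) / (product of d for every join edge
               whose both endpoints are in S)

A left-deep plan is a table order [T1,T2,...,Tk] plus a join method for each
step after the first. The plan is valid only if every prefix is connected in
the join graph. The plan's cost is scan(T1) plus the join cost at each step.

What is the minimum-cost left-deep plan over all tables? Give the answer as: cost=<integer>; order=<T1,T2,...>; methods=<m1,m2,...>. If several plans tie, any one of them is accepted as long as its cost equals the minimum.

Selinger DP (subsets sized 1..n):
  {C}: scan cost=60, card=60
  {B}: scan cost=400, card=400
  {A}: scan cost=150, card=150
  {D}: scan cost=200, card=200
  {BC}: card=1200; try (C,hash)→1520, (B,nl_idx)→1800, (B,merge)→4480, (C,merge)→4820, (B,hash)→7320, (B,nl)→24060 …(+1); best=1520 via (C,hash)
  {AC}: card=300; try (A,nl_idx)→840, (C,hash)→1020, (A,merge)→1830, (C,merge)→1920, (A,hash)→2520, (A,nl)→9060 …(+1); best=840 via (A,nl_idx)
  {CD}: card=6000; try (C,hash)→1120, (D,merge)→2280, (C,merge)→2420, (D,hash)→3320, (D,nl_idx)→6540, (D,nl)→12060 …(+1); best=1120 via (C,hash)
  {ABC}: card=6000; try (A,hash)→5120, (B,merge)→7840, (B,hash)→8340, (B,nl_idx)→9540, (A,nl_idx)→17120, (A,merge)→17270 …(+2); best=5120 via (A,hash)
  {BCD}: card=120000; try (D,hash)→5920, (B,hash)→14320, (D,merge)→17720, (B,merge)→89120, (D,nl_idx)→131120, (B,nl_idx)→175120 …(+2); best=5920 via (D,hash)
  {ACD}: card=30000; try (D,hash)→4340, (D,merge)→5640, (A,hash)→9520, (D,nl_idx)→33240, (D,nl)→60840, (A,nl_idx)→79120 …(+2); best=4340 via (D,hash)
  {ABCD}: card=600000; try (D,hash)→14320, (B,hash)→41540, (D,merge)→90920, (A,hash)→128320, (B,merge)→488340, (D,nl_idx)→653120 …(+6); best=14320 via (D,hash)

cost=14320; order=B,C,A,D; methods=hash,hash,hash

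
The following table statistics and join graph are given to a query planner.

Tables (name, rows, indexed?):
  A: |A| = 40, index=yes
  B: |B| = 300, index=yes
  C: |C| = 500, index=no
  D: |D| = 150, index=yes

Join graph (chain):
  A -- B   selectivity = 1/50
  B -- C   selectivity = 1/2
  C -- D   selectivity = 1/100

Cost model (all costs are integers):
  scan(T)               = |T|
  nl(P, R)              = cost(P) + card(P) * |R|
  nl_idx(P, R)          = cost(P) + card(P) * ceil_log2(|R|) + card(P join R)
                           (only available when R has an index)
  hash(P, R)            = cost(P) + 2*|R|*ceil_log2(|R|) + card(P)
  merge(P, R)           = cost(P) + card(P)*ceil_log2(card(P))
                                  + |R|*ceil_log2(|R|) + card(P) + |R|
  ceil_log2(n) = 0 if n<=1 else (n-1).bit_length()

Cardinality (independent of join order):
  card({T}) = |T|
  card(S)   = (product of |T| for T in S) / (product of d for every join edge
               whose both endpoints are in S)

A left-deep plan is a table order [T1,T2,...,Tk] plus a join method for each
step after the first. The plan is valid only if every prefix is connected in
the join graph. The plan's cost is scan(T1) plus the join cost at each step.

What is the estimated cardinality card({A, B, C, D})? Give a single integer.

90000

Tables in S: A(40), B(300), C(500), D(150)
Edges inside S: A-B(d=50), B-C(d=2), C-D(d=100)
numerator = 40 * 300 * 500 * 150 = 900000000
denominator = 50 * 2 * 100 = 10000
card(S) = 900000000 / 10000 = 90000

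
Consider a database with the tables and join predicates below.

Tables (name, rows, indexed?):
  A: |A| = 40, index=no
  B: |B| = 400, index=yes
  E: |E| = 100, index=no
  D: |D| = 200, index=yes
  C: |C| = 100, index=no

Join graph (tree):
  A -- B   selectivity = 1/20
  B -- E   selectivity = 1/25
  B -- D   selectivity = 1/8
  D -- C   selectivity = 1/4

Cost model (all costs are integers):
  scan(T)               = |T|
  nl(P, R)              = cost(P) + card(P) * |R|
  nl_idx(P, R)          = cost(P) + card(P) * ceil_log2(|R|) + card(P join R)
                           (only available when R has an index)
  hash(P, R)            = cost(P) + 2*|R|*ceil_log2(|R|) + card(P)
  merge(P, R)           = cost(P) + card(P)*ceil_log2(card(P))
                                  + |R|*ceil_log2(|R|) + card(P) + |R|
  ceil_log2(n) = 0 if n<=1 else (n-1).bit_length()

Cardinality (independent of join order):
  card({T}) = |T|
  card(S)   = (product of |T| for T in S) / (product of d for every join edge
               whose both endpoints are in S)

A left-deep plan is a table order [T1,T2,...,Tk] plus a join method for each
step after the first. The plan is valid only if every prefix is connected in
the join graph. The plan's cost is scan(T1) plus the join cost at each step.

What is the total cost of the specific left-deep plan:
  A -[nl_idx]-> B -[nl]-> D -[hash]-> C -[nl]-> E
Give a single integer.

step 1: scan A: cost=40, card=40
step 2: join B via nl_idx
    card(P join B) = 40*400/(20) = 800
    cost = 40 + 40*9 + 800 = 1200
step 3: join D via nl
    card(P join D) = 800*200/(8) = 20000
    cost = 1200 + 800*200 = 161200
step 4: join C via hash
    card(P join C) = 20000*100/(4) = 500000
    cost = 161200 + 2*100*7 + 20000 = 182600
step 5: join E via nl
    card(P join E) = 500000*100/(25) = 2000000
    cost = 182600 + 500000*100 = 50182600

50182600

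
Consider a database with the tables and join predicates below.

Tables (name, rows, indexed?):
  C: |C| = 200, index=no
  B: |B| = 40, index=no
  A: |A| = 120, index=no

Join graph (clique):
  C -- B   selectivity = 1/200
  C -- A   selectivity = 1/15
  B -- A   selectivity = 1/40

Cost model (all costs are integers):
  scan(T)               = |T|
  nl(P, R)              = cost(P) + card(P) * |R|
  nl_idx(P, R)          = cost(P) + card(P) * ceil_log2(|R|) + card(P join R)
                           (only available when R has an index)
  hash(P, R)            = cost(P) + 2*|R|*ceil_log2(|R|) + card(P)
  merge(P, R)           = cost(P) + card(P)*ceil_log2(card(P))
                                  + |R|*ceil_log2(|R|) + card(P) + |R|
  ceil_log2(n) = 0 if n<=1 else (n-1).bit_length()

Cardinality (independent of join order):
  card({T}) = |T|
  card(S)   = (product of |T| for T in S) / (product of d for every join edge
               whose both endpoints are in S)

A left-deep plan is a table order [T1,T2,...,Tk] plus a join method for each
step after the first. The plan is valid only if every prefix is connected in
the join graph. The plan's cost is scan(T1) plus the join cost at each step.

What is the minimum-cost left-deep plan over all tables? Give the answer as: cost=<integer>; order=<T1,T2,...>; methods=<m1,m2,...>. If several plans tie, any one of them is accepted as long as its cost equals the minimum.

Selinger DP (subsets sized 1..n):
  {C}: scan cost=200, card=200
  {B}: scan cost=40, card=40
  {A}: scan cost=120, card=120
  {BC}: card=40; try (B,hash)→880, (C,merge)→2120, (B,merge)→2280, (C,hash)→3280, (C,nl)→8040, (B,nl)→8200; best=880 via (B,hash)
  {AC}: card=1600; try (A,hash)→2080, (C,merge)→2880, (A,merge)→2960, (C,hash)→3440, (C,nl)→24120, (A,nl)→24200; best=2080 via (A,hash)
  {AB}: card=120; try (B,hash)→720, (A,merge)→1280, (B,merge)→1360, (A,hash)→1760, (A,nl)→4840, (B,nl)→4920; best=720 via (B,hash)
  {ABC}: card=8; try (A,merge)→2120, (A,hash)→2600, (C,merge)→3480, (C,hash)→4040, (B,hash)→4160, (A,nl)→5680 …(+3); best=2120 via (A,merge)

cost=2120; order=C,B,A; methods=hash,merge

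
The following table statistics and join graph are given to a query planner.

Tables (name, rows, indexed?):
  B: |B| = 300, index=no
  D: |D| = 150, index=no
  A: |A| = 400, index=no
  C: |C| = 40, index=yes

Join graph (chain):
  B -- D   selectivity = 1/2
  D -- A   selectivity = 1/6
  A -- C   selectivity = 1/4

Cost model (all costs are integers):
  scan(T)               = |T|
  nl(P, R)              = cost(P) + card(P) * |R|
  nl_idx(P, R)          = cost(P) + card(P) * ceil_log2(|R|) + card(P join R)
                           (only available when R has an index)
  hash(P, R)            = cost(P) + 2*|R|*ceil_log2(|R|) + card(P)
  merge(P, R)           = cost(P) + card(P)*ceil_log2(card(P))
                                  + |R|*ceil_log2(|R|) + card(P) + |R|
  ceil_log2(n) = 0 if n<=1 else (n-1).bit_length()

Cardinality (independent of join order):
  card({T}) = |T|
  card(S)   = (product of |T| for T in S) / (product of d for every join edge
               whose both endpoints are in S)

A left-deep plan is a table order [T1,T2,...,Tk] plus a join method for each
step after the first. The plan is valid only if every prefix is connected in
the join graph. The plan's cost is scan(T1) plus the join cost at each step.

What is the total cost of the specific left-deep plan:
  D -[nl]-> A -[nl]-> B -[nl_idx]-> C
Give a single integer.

step 1: scan D: cost=150, card=150
step 2: join A via nl
    card(P join A) = 150*400/(6) = 10000
    cost = 150 + 150*400 = 60150
step 3: join B via nl
    card(P join B) = 10000*300/(2) = 1500000
    cost = 60150 + 10000*300 = 3060150
step 4: join C via nl_idx
    card(P join C) = 1500000*40/(4) = 15000000
    cost = 3060150 + 1500000*6 + 15000000 = 27060150

27060150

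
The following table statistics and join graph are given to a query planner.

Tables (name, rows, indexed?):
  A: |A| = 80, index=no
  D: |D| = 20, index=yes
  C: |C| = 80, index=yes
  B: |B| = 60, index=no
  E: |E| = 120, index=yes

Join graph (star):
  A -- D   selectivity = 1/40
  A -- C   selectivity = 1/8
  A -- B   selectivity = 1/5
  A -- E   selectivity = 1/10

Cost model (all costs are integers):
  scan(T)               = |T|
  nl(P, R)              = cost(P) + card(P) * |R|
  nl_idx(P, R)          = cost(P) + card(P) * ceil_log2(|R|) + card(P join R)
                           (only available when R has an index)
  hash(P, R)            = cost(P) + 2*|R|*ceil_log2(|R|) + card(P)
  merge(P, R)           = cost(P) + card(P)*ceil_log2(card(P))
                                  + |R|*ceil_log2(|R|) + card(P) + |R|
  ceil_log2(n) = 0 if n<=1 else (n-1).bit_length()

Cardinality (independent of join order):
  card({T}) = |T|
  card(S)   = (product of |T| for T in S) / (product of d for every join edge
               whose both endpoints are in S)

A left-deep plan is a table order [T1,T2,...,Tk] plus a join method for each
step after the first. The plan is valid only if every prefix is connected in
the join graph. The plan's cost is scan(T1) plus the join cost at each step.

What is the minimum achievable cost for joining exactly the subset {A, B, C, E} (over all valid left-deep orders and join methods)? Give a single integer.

13760

Selinger DP over subsets of {A,B,C,E}:
  {A}: scan cost=80, card=80
  {C}: scan cost=80, card=80
  {B}: scan cost=60, card=60
  {E}: scan cost=120, card=120
  {AC}: card=800; try (C,hash)→1280, (A,hash)→1280, (C,merge)→1360, (A,merge)→1360, (C,nl_idx)→1440, (C,nl)→6480 …(+1); best=1280 via (C,hash)
  {AB}: card=960; try (B,hash)→880, (A,merge)→1120, (B,merge)→1140, (A,hash)→1240, (A,nl)→4860, (B,nl)→4880; best=880 via (B,hash)
  {AE}: card=960; try (A,hash)→1360, (E,nl_idx)→1600, (E,merge)→1680, (A,merge)→1720, (E,hash)→1840, (E,nl)→9680 …(+1); best=1360 via (A,hash)
  {ABC}: card=9600; try (B,hash)→2800, (C,hash)→2960, (B,merge)→10500, (C,merge)→12080, (C,nl_idx)→17200, (B,nl)→49280 …(+1); best=2800 via (B,hash)
  {ACE}: card=9600; try (C,hash)→3440, (E,hash)→3760, (E,merge)→11040, (C,merge)→12560, (E,nl_idx)→16480, (C,nl_idx)→17680 …(+2); best=3440 via (C,hash)
  {ABE}: card=11520; try (B,hash)→3040, (E,hash)→3520, (B,merge)→12340, (E,merge)→12400, (E,nl_idx)→19120, (B,nl)→58960 …(+1); best=3040 via (B,hash)
  {ABCE}: card=115200; try (B,hash)→13760, (E,hash)→14080, (C,hash)→15680, (E,merge)→147760, (B,merge)→147860, (C,merge)→176480 …(+5); best=13760 via (B,hash)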